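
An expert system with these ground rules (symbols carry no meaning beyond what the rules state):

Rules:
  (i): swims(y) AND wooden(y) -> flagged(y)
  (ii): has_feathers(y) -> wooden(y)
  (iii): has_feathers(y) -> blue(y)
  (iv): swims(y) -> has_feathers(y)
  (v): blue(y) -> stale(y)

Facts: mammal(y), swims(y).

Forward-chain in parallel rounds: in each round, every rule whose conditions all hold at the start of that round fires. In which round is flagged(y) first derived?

Round 1: (iv) [swims(y) -> has_feathers(y)]. Adds has_feathers(y).
Round 2: (ii) [has_feathers(y) -> wooden(y)]; (iii) [has_feathers(y) -> blue(y)]. Adds wooden(y), blue(y).
Round 3: (i) [swims(y) AND wooden(y) -> flagged(y)]; (v) [blue(y) -> stale(y)]. Adds flagged(y), stale(y).
flagged(y) first appears in round 3.

3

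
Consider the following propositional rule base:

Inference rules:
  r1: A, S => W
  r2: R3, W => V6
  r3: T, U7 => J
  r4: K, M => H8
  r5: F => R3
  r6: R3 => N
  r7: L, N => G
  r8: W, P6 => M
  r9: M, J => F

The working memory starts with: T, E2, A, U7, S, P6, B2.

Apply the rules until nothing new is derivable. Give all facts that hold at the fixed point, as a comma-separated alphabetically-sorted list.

A, B2, E2, F, J, M, N, P6, R3, S, T, U7, V6, W

Round 1: r1 [A, S => W]; r3 [T, U7 => J]. New: W, J.
Round 2: r8 [W, P6 => M]. New: M.
Round 3: r9 [M, J => F]. New: F.
Round 4: r5 [F => R3]. New: R3.
Round 5: r2 [R3, W => V6]; r6 [R3 => N]. New: V6, N.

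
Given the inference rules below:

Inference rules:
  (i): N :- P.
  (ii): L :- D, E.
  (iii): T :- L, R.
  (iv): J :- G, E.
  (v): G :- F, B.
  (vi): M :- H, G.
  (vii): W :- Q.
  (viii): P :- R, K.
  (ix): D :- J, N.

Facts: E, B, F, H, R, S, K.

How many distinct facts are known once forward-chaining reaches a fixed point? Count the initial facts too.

Round 1: (v) [G :- F, B.]; (viii) [P :- R, K.]. New: G, P.
Round 2: (i) [N :- P.]; (iv) [J :- G, E.]; (vi) [M :- H, G.]. New: N, J, M.
Round 3: (ix) [D :- J, N.]. New: D.
Round 4: (ii) [L :- D, E.]. New: L.
Round 5: (iii) [T :- L, R.]. New: T.
Closure: {B, D, E, F, G, H, J, K, L, M, N, P, R, S, T} — 15 facts.

15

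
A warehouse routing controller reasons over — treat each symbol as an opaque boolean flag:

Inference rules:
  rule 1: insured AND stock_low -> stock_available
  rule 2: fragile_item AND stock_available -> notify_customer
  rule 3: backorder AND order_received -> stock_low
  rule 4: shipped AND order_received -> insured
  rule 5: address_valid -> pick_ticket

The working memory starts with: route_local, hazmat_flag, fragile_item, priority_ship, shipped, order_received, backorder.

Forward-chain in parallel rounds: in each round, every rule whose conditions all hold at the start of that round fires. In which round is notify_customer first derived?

Round 1 — rule 3, rule 4, derive stock_low, insured.
Round 2 — rule 1, derive stock_available.
Round 3 — rule 2, derive notify_customer.
notify_customer first appears in round 3.

3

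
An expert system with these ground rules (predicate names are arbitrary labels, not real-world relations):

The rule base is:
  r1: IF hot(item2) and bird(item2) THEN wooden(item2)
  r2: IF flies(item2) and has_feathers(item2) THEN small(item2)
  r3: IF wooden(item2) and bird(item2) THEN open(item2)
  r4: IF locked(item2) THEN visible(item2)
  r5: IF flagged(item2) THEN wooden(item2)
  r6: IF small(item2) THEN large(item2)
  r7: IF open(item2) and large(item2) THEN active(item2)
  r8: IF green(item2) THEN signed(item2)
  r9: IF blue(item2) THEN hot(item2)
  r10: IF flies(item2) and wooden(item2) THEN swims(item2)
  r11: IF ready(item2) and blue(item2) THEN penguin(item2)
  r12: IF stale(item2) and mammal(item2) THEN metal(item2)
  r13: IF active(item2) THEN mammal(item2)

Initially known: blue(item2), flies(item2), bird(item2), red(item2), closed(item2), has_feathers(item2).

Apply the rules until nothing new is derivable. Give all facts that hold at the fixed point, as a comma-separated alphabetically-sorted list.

active(item2), bird(item2), blue(item2), closed(item2), flies(item2), has_feathers(item2), hot(item2), large(item2), mammal(item2), open(item2), red(item2), small(item2), swims(item2), wooden(item2)

[1] r2 [IF flies(item2) and has_feathers(item2) THEN small(item2)]; r9 [IF blue(item2) THEN hot(item2)]. ⇒ new: small(item2), hot(item2).
[2] r1 [IF hot(item2) and bird(item2) THEN wooden(item2)]; r6 [IF small(item2) THEN large(item2)]. ⇒ new: wooden(item2), large(item2).
[3] r3 [IF wooden(item2) and bird(item2) THEN open(item2)]; r10 [IF flies(item2) and wooden(item2) THEN swims(item2)]. ⇒ new: open(item2), swims(item2).
[4] r7 [IF open(item2) and large(item2) THEN active(item2)]. ⇒ new: active(item2).
[5] r13 [IF active(item2) THEN mammal(item2)]. ⇒ new: mammal(item2).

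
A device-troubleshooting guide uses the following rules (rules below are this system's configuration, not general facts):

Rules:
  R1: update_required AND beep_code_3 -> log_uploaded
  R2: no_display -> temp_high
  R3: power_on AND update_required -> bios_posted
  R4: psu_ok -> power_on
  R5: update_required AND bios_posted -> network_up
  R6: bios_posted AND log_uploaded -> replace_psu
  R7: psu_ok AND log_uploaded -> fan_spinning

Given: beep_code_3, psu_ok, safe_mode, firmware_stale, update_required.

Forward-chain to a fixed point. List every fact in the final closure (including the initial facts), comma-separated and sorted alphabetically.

beep_code_3, bios_posted, fan_spinning, firmware_stale, log_uploaded, network_up, power_on, psu_ok, replace_psu, safe_mode, update_required

Round 1 fires R1, R4, giving log_uploaded, power_on.
Round 2 fires R3, R7, giving bios_posted, fan_spinning.
Round 3 fires R5, R6, giving network_up, replace_psu.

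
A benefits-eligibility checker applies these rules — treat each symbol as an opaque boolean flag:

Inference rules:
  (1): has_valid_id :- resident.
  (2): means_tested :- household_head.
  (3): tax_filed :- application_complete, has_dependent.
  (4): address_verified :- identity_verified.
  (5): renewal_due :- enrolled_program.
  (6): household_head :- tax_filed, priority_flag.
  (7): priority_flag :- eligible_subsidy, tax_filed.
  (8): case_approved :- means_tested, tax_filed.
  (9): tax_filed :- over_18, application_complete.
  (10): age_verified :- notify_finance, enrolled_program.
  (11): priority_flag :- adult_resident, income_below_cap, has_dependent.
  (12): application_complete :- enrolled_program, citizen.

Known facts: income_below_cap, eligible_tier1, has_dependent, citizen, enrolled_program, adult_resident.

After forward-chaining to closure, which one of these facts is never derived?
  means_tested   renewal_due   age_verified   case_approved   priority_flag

Round 1 — (5), (11), (12), derive renewal_due, priority_flag, application_complete.
Round 2 — (3), derive tax_filed.
Round 3 — (6), derive household_head.
Round 4 — (2), derive means_tested.
Round 5 — (8), derive case_approved.
Derived: renewal_due (round 1), case_approved (round 5), priority_flag (round 1), means_tested (round 4). age_verified never appears in any round.

age_verified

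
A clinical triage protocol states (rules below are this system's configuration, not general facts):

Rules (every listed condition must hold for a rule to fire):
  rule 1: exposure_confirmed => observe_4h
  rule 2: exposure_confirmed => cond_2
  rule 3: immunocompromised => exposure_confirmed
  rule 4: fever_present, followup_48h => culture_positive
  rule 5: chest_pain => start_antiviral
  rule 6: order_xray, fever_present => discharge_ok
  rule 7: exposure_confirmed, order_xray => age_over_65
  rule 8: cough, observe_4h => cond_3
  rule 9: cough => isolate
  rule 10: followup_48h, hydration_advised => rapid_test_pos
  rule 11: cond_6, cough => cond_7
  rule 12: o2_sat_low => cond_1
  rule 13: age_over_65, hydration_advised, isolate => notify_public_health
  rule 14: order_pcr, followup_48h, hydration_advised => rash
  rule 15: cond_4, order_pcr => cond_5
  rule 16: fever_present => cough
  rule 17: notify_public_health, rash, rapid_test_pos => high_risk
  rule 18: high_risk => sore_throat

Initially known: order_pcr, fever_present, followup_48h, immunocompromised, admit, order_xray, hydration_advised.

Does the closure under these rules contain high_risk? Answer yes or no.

Round 1 fires rule 3, rule 4, rule 6, rule 10, rule 14, rule 16, giving exposure_confirmed, culture_positive, discharge_ok, rapid_test_pos, rash, cough.
Round 2 fires rule 1, rule 2, rule 7, rule 9, giving observe_4h, cond_2, age_over_65, isolate.
Round 3 fires rule 8, rule 13, giving cond_3, notify_public_health.
Round 4 fires rule 17, giving high_risk.
Round 5 fires rule 18, giving sore_throat.
high_risk appears in round 4, so it is derivable.

yes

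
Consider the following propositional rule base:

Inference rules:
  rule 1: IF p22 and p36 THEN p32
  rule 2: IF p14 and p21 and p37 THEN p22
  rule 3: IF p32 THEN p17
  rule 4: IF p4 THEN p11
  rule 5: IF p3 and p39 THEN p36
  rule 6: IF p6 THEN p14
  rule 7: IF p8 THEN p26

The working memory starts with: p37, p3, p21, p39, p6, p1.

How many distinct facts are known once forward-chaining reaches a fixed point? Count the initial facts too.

11

Round 1: rule 5 [IF p3 and p39 THEN p36]; rule 6 [IF p6 THEN p14]. Adds p36, p14.
Round 2: rule 2 [IF p14 and p21 and p37 THEN p22]. Adds p22.
Round 3: rule 1 [IF p22 and p36 THEN p32]. Adds p32.
Round 4: rule 3 [IF p32 THEN p17]. Adds p17.
Closure: {p1, p14, p17, p21, p22, p3, p32, p36, p37, p39, p6} — 11 facts.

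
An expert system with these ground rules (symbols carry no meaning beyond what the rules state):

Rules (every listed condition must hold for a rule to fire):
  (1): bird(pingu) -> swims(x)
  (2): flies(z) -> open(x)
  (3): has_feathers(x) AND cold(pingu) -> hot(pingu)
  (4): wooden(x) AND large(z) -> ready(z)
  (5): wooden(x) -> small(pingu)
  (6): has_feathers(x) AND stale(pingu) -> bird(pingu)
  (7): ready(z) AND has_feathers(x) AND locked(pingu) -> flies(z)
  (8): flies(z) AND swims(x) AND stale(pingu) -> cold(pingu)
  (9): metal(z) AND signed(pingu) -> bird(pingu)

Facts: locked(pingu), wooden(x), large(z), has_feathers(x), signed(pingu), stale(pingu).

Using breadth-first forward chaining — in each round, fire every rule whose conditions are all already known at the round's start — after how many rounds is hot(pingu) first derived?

Round 1: (4) [wooden(x) AND large(z) -> ready(z)]; (5) [wooden(x) -> small(pingu)]; (6) [has_feathers(x) AND stale(pingu) -> bird(pingu)]. New: ready(z), small(pingu), bird(pingu).
Round 2: (1) [bird(pingu) -> swims(x)]; (7) [ready(z) AND has_feathers(x) AND locked(pingu) -> flies(z)]. New: swims(x), flies(z).
Round 3: (2) [flies(z) -> open(x)]; (8) [flies(z) AND swims(x) AND stale(pingu) -> cold(pingu)]. New: open(x), cold(pingu).
Round 4: (3) [has_feathers(x) AND cold(pingu) -> hot(pingu)]. New: hot(pingu).
hot(pingu) first appears in round 4.

4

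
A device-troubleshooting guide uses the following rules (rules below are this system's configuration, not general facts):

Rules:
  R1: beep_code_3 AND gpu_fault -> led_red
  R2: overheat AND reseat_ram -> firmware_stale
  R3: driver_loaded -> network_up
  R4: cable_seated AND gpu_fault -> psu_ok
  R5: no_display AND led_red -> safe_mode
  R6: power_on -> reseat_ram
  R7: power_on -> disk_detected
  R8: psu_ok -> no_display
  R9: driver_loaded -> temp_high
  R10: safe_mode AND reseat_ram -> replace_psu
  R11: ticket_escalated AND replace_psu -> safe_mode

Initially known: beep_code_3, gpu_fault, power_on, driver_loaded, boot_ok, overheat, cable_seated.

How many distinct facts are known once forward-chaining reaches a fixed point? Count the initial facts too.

Round 1: R1 [beep_code_3 AND gpu_fault -> led_red]; R3 [driver_loaded -> network_up]; R4 [cable_seated AND gpu_fault -> psu_ok]; R6 [power_on -> reseat_ram]; R7 [power_on -> disk_detected]; R9 [driver_loaded -> temp_high]. New: led_red, network_up, psu_ok, reseat_ram, disk_detected, temp_high.
Round 2: R2 [overheat AND reseat_ram -> firmware_stale]; R8 [psu_ok -> no_display]. New: firmware_stale, no_display.
Round 3: R5 [no_display AND led_red -> safe_mode]. New: safe_mode.
Round 4: R10 [safe_mode AND reseat_ram -> replace_psu]. New: replace_psu.
Closure: {beep_code_3, boot_ok, cable_seated, disk_detected, driver_loaded, firmware_stale, gpu_fault, led_red, network_up, no_display, overheat, power_on, psu_ok, replace_psu, reseat_ram, safe_mode, temp_high} — 17 facts.

17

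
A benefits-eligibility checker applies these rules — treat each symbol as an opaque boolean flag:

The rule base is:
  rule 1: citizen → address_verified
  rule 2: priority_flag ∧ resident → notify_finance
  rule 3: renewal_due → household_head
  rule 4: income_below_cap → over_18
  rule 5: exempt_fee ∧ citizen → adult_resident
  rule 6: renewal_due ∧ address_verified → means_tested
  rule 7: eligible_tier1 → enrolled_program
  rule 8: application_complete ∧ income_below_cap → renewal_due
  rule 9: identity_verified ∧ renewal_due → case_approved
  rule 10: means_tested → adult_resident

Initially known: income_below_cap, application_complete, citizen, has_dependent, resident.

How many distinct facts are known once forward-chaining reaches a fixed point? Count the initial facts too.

11

Round 1: rule 1 [citizen → address_verified]; rule 4 [income_below_cap → over_18]; rule 8 [application_complete ∧ income_below_cap → renewal_due]. New: address_verified, over_18, renewal_due.
Round 2: rule 3 [renewal_due → household_head]; rule 6 [renewal_due ∧ address_verified → means_tested]. New: household_head, means_tested.
Round 3: rule 10 [means_tested → adult_resident]. New: adult_resident.
Closure: {address_verified, adult_resident, application_complete, citizen, has_dependent, household_head, income_below_cap, means_tested, over_18, renewal_due, resident} — 11 facts.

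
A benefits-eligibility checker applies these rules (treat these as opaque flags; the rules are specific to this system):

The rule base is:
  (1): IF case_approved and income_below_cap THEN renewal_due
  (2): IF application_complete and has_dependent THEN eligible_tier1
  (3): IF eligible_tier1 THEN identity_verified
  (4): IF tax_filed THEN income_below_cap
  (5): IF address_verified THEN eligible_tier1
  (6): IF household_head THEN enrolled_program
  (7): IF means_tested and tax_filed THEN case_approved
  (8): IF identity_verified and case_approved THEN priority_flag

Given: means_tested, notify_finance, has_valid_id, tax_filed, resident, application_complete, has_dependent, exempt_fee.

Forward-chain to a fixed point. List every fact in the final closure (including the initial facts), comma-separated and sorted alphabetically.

Round 1: (2) [IF application_complete and has_dependent THEN eligible_tier1]; (4) [IF tax_filed THEN income_below_cap]; (7) [IF means_tested and tax_filed THEN case_approved]. New: eligible_tier1, income_below_cap, case_approved.
Round 2: (1) [IF case_approved and income_below_cap THEN renewal_due]; (3) [IF eligible_tier1 THEN identity_verified]. New: renewal_due, identity_verified.
Round 3: (8) [IF identity_verified and case_approved THEN priority_flag]. New: priority_flag.

application_complete, case_approved, eligible_tier1, exempt_fee, has_dependent, has_valid_id, identity_verified, income_below_cap, means_tested, notify_finance, priority_flag, renewal_due, resident, tax_filed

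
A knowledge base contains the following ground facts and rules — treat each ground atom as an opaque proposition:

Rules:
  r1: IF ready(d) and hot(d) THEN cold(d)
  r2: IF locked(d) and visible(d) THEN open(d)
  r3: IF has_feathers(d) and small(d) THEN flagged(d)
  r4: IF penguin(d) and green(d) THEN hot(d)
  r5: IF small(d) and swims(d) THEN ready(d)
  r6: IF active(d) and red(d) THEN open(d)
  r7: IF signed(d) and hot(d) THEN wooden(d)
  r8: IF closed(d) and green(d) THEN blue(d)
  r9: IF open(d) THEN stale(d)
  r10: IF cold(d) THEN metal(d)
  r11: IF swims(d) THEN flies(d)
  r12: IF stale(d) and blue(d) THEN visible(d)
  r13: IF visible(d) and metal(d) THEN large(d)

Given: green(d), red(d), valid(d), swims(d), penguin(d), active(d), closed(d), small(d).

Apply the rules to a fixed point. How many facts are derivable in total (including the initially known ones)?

[1] r4 [IF penguin(d) and green(d) THEN hot(d)]; r5 [IF small(d) and swims(d) THEN ready(d)]; r6 [IF active(d) and red(d) THEN open(d)]; r8 [IF closed(d) and green(d) THEN blue(d)]; r11 [IF swims(d) THEN flies(d)]. ⇒ new: hot(d), ready(d), open(d), blue(d), flies(d).
[2] r1 [IF ready(d) and hot(d) THEN cold(d)]; r9 [IF open(d) THEN stale(d)]. ⇒ new: cold(d), stale(d).
[3] r10 [IF cold(d) THEN metal(d)]; r12 [IF stale(d) and blue(d) THEN visible(d)]. ⇒ new: metal(d), visible(d).
[4] r13 [IF visible(d) and metal(d) THEN large(d)]. ⇒ new: large(d).
Closure: {active(d), blue(d), closed(d), cold(d), flies(d), green(d), hot(d), large(d), metal(d), open(d), penguin(d), ready(d), red(d), small(d), stale(d), swims(d), valid(d), visible(d)} — 18 facts.

18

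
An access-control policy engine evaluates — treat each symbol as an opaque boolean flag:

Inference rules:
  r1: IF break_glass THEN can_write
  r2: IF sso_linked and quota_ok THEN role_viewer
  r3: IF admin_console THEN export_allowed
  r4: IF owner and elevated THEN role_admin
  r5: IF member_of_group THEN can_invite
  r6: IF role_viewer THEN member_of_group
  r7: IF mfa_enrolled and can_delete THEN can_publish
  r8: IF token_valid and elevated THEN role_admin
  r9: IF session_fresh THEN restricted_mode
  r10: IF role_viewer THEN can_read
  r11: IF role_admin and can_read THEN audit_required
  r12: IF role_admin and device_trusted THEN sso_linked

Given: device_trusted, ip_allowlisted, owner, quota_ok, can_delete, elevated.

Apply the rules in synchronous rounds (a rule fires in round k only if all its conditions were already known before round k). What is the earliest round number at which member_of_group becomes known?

4

Round 1: r4 [IF owner and elevated THEN role_admin]. New: role_admin.
Round 2: r12 [IF role_admin and device_trusted THEN sso_linked]. New: sso_linked.
Round 3: r2 [IF sso_linked and quota_ok THEN role_viewer]. New: role_viewer.
Round 4: r6 [IF role_viewer THEN member_of_group]; r10 [IF role_viewer THEN can_read]. New: member_of_group, can_read.
member_of_group first appears in round 4.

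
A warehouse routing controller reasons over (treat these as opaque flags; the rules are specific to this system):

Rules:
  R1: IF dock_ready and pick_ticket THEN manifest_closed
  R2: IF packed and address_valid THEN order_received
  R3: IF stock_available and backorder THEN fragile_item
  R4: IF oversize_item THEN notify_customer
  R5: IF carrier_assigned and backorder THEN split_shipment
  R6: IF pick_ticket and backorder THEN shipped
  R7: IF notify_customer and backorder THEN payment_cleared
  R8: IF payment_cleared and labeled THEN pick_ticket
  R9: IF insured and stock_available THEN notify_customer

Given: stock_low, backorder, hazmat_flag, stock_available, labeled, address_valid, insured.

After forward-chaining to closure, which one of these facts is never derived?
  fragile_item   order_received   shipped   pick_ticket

order_received

Round 1: R3 [IF stock_available and backorder THEN fragile_item]; R9 [IF insured and stock_available THEN notify_customer]. Adds fragile_item, notify_customer.
Round 2: R7 [IF notify_customer and backorder THEN payment_cleared]. Adds payment_cleared.
Round 3: R8 [IF payment_cleared and labeled THEN pick_ticket]. Adds pick_ticket.
Round 4: R6 [IF pick_ticket and backorder THEN shipped]. Adds shipped.
Derived: fragile_item (round 1), pick_ticket (round 3), shipped (round 4). order_received never appears in any round.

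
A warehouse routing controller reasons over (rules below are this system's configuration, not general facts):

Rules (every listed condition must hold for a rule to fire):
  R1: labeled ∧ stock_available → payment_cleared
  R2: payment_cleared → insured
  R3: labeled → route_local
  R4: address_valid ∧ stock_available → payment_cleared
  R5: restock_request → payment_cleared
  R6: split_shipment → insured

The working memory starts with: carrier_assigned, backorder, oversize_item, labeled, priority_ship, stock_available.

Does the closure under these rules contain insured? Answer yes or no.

yes

Round 1 — R1, R3, derive payment_cleared, route_local.
Round 2 — R2, derive insured.
insured appears in round 2, so it is derivable.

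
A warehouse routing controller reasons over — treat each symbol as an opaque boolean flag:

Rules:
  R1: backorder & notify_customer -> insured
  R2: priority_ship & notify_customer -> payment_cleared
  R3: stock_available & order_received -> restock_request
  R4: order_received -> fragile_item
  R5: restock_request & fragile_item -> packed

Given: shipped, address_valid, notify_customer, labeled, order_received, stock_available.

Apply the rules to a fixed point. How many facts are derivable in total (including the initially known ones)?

Round 1 — R3, R4, derive restock_request, fragile_item.
Round 2 — R5, derive packed.
Closure: {address_valid, fragile_item, labeled, notify_customer, order_received, packed, restock_request, shipped, stock_available} — 9 facts.

9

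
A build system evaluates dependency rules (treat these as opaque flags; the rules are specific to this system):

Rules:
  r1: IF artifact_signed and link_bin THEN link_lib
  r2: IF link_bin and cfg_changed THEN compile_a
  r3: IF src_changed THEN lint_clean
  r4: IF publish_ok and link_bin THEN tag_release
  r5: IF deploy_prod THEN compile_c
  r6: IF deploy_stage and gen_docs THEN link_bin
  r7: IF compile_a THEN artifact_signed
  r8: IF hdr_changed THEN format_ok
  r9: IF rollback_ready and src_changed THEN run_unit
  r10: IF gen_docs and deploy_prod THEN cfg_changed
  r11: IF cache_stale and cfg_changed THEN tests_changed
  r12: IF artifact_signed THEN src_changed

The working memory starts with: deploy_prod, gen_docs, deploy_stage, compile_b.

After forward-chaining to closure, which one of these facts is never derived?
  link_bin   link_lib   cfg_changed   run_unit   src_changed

run_unit

Round 1: r5 [IF deploy_prod THEN compile_c]; r6 [IF deploy_stage and gen_docs THEN link_bin]; r10 [IF gen_docs and deploy_prod THEN cfg_changed]. Adds compile_c, link_bin, cfg_changed.
Round 2: r2 [IF link_bin and cfg_changed THEN compile_a]. Adds compile_a.
Round 3: r7 [IF compile_a THEN artifact_signed]. Adds artifact_signed.
Round 4: r1 [IF artifact_signed and link_bin THEN link_lib]; r12 [IF artifact_signed THEN src_changed]. Adds link_lib, src_changed.
Round 5: r3 [IF src_changed THEN lint_clean]. Adds lint_clean.
Derived: link_lib (round 4), src_changed (round 4), link_bin (round 1), cfg_changed (round 1). run_unit never appears in any round.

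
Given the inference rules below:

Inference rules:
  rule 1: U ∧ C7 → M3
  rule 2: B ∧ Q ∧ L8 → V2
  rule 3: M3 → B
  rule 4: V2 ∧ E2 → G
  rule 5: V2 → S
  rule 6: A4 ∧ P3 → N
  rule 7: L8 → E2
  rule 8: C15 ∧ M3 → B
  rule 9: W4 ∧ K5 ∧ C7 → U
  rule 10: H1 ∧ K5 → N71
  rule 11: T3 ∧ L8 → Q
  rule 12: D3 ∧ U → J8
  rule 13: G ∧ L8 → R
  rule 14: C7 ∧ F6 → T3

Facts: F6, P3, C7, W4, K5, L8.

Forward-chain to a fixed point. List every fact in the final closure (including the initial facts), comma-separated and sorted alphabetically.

B, C7, E2, F6, G, K5, L8, M3, P3, Q, R, S, T3, U, V2, W4

Round 1: rule 7 [L8 → E2]; rule 9 [W4 ∧ K5 ∧ C7 → U]; rule 14 [C7 ∧ F6 → T3]. New: E2, U, T3.
Round 2: rule 1 [U ∧ C7 → M3]; rule 11 [T3 ∧ L8 → Q]. New: M3, Q.
Round 3: rule 3 [M3 → B]. New: B.
Round 4: rule 2 [B ∧ Q ∧ L8 → V2]. New: V2.
Round 5: rule 4 [V2 ∧ E2 → G]; rule 5 [V2 → S]. New: G, S.
Round 6: rule 13 [G ∧ L8 → R]. New: R.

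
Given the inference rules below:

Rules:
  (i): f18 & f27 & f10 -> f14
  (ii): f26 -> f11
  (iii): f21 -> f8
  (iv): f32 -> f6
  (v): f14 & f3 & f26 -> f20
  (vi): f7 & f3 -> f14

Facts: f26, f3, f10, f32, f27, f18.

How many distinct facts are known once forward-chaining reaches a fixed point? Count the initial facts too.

10

Round 1 — (i), (ii), (iv), derive f14, f11, f6.
Round 2 — (v), derive f20.
Closure: {f10, f11, f14, f18, f20, f26, f27, f3, f32, f6} — 10 facts.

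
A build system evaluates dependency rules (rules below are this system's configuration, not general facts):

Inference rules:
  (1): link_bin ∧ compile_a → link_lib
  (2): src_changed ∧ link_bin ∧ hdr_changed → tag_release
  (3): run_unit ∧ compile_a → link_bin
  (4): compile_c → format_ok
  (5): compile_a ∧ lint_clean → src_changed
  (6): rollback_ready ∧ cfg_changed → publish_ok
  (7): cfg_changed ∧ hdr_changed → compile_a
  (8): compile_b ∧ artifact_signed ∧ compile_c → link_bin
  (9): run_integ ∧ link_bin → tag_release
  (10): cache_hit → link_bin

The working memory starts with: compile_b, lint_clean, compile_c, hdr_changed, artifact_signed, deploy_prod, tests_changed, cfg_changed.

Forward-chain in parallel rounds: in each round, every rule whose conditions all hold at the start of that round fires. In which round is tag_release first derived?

Round 1: (4) [compile_c → format_ok]; (7) [cfg_changed ∧ hdr_changed → compile_a]; (8) [compile_b ∧ artifact_signed ∧ compile_c → link_bin]. New: format_ok, compile_a, link_bin.
Round 2: (1) [link_bin ∧ compile_a → link_lib]; (5) [compile_a ∧ lint_clean → src_changed]. New: link_lib, src_changed.
Round 3: (2) [src_changed ∧ link_bin ∧ hdr_changed → tag_release]. New: tag_release.
tag_release first appears in round 3.

3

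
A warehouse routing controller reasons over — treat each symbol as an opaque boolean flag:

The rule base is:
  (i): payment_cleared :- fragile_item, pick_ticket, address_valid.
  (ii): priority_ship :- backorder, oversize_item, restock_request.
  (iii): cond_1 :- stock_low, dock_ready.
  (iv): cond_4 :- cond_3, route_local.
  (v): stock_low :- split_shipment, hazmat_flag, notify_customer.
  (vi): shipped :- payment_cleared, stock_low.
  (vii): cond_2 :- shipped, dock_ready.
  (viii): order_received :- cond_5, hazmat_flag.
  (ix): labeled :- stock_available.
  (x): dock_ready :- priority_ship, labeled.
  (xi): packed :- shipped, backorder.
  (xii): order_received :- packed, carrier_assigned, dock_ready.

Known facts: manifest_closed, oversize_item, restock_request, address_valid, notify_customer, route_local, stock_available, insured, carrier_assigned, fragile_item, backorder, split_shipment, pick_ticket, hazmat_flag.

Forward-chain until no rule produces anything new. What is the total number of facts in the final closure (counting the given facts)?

24

Round 1: (i) [payment_cleared :- fragile_item, pick_ticket, address_valid.]; (ii) [priority_ship :- backorder, oversize_item, restock_request.]; (v) [stock_low :- split_shipment, hazmat_flag, notify_customer.]; (ix) [labeled :- stock_available.]. Adds payment_cleared, priority_ship, stock_low, labeled.
Round 2: (vi) [shipped :- payment_cleared, stock_low.]; (x) [dock_ready :- priority_ship, labeled.]. Adds shipped, dock_ready.
Round 3: (iii) [cond_1 :- stock_low, dock_ready.]; (vii) [cond_2 :- shipped, dock_ready.]; (xi) [packed :- shipped, backorder.]. Adds cond_1, cond_2, packed.
Round 4: (xii) [order_received :- packed, carrier_assigned, dock_ready.]. Adds order_received.
Closure: {address_valid, backorder, carrier_assigned, cond_1, cond_2, dock_ready, fragile_item, hazmat_flag, insured, labeled, manifest_closed, notify_customer, order_received, oversize_item, packed, payment_cleared, pick_ticket, priority_ship, restock_request, route_local, shipped, split_shipment, stock_available, stock_low} — 24 facts.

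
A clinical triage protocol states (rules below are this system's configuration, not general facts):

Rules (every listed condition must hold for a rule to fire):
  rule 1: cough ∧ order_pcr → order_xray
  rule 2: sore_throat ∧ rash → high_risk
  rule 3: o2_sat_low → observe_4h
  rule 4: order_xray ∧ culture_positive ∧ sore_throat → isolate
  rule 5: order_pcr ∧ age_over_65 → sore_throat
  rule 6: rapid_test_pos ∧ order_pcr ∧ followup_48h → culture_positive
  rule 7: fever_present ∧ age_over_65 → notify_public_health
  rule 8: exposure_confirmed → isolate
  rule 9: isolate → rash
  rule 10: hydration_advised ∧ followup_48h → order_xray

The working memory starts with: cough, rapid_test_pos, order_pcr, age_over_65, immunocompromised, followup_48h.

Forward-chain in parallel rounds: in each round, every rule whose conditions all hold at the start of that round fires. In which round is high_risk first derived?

4

Round 1 fires rule 1, rule 5, rule 6, giving order_xray, sore_throat, culture_positive.
Round 2 fires rule 4, giving isolate.
Round 3 fires rule 9, giving rash.
Round 4 fires rule 2, giving high_risk.
high_risk first appears in round 4.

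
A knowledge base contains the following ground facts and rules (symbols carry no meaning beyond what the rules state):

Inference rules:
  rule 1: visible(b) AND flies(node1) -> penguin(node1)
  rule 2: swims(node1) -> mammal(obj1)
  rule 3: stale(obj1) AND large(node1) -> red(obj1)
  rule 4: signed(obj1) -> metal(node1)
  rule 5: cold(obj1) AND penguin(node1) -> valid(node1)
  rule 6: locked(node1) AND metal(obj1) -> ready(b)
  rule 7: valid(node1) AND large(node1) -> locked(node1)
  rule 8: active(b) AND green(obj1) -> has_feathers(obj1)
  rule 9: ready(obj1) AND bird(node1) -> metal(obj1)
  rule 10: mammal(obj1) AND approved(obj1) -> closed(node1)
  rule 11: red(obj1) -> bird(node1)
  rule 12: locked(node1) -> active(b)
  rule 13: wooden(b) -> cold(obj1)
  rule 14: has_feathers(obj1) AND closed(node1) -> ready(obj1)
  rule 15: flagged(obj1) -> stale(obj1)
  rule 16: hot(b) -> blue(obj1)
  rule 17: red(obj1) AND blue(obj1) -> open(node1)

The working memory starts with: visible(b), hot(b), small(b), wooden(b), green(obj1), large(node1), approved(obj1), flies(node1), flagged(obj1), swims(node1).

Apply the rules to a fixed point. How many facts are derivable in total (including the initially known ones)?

26

Round 1 fires rule 1, rule 2, rule 13, rule 15, rule 16, giving penguin(node1), mammal(obj1), cold(obj1), stale(obj1), blue(obj1).
Round 2 fires rule 3, rule 5, rule 10, giving red(obj1), valid(node1), closed(node1).
Round 3 fires rule 7, rule 11, rule 17, giving locked(node1), bird(node1), open(node1).
Round 4 fires rule 12, giving active(b).
Round 5 fires rule 8, giving has_feathers(obj1).
Round 6 fires rule 14, giving ready(obj1).
Round 7 fires rule 9, giving metal(obj1).
Round 8 fires rule 6, giving ready(b).
Closure: {active(b), approved(obj1), bird(node1), blue(obj1), closed(node1), cold(obj1), flagged(obj1), flies(node1), green(obj1), has_feathers(obj1), hot(b), large(node1), locked(node1), mammal(obj1), metal(obj1), open(node1), penguin(node1), ready(b), ready(obj1), red(obj1), small(b), stale(obj1), swims(node1), valid(node1), visible(b), wooden(b)} — 26 facts.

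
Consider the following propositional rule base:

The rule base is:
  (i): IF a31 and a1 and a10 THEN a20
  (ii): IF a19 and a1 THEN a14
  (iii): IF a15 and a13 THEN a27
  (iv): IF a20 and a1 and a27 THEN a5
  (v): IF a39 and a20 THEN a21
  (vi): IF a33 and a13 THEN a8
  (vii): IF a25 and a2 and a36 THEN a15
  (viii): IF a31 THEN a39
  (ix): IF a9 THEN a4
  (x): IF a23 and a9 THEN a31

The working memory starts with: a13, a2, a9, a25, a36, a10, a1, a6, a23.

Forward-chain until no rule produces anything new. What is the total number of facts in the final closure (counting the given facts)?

Round 1 — (vii), (ix), (x), derive a15, a4, a31.
Round 2 — (i), (iii), (viii), derive a20, a27, a39.
Round 3 — (iv), (v), derive a5, a21.
Closure: {a1, a10, a13, a15, a2, a20, a21, a23, a25, a27, a31, a36, a39, a4, a5, a6, a9} — 17 facts.

17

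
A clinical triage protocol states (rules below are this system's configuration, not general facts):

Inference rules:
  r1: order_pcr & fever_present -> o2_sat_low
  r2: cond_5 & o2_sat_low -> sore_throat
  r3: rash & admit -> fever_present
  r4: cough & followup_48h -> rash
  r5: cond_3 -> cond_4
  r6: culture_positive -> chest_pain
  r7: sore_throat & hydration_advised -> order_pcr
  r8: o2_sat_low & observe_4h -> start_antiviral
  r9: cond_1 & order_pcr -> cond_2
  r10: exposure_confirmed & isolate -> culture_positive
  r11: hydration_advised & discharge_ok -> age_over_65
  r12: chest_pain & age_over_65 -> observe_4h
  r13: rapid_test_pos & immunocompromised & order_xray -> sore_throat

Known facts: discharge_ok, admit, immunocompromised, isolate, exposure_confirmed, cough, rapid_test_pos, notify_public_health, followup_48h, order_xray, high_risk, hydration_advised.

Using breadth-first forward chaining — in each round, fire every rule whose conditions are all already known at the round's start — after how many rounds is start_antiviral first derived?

Round 1: r4 [cough & followup_48h -> rash]; r10 [exposure_confirmed & isolate -> culture_positive]; r11 [hydration_advised & discharge_ok -> age_over_65]; r13 [rapid_test_pos & immunocompromised & order_xray -> sore_throat]. Adds rash, culture_positive, age_over_65, sore_throat.
Round 2: r3 [rash & admit -> fever_present]; r6 [culture_positive -> chest_pain]; r7 [sore_throat & hydration_advised -> order_pcr]. Adds fever_present, chest_pain, order_pcr.
Round 3: r1 [order_pcr & fever_present -> o2_sat_low]; r12 [chest_pain & age_over_65 -> observe_4h]. Adds o2_sat_low, observe_4h.
Round 4: r8 [o2_sat_low & observe_4h -> start_antiviral]. Adds start_antiviral.
start_antiviral first appears in round 4.

4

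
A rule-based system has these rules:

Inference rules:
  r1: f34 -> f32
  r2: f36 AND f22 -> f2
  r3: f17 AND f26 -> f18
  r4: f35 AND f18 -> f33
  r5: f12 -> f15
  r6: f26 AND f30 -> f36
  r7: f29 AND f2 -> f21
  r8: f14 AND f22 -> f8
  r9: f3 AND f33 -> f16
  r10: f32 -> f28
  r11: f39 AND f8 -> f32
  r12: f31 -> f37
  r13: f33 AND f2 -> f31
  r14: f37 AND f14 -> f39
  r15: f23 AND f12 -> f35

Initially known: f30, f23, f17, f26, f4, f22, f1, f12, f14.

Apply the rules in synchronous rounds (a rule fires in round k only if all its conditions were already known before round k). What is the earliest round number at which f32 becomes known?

Round 1: r3 [f17 AND f26 -> f18]; r5 [f12 -> f15]; r6 [f26 AND f30 -> f36]; r8 [f14 AND f22 -> f8]; r15 [f23 AND f12 -> f35]. New: f18, f15, f36, f8, f35.
Round 2: r2 [f36 AND f22 -> f2]; r4 [f35 AND f18 -> f33]. New: f2, f33.
Round 3: r13 [f33 AND f2 -> f31]. New: f31.
Round 4: r12 [f31 -> f37]. New: f37.
Round 5: r14 [f37 AND f14 -> f39]. New: f39.
Round 6: r11 [f39 AND f8 -> f32]. New: f32.
f32 first appears in round 6.

6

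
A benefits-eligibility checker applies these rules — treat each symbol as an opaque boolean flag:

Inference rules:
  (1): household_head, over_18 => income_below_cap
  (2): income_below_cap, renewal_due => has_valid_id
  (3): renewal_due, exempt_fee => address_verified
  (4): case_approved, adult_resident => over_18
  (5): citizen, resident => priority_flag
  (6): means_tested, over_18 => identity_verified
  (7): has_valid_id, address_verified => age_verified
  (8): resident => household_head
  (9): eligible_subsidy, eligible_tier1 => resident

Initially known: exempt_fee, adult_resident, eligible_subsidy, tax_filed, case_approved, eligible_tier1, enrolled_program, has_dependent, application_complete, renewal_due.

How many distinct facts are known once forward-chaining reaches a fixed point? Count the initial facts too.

17

Round 1 fires (3), (4), (9), giving address_verified, over_18, resident.
Round 2 fires (8), giving household_head.
Round 3 fires (1), giving income_below_cap.
Round 4 fires (2), giving has_valid_id.
Round 5 fires (7), giving age_verified.
Closure: {address_verified, adult_resident, age_verified, application_complete, case_approved, eligible_subsidy, eligible_tier1, enrolled_program, exempt_fee, has_dependent, has_valid_id, household_head, income_below_cap, over_18, renewal_due, resident, tax_filed} — 17 facts.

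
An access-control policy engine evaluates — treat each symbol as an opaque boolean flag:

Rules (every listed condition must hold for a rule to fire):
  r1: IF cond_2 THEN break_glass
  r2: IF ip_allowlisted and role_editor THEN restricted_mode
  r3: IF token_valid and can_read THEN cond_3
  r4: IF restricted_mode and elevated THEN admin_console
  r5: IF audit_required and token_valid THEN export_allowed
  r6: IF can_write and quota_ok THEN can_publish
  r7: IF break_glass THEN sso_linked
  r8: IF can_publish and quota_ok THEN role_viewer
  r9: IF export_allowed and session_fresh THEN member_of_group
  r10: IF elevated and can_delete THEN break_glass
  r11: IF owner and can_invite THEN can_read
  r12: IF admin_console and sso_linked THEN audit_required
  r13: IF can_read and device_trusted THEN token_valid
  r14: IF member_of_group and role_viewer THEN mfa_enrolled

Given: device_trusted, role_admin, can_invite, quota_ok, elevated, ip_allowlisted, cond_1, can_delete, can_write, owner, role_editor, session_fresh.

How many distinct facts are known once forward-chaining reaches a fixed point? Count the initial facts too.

Round 1: r2 [IF ip_allowlisted and role_editor THEN restricted_mode]; r6 [IF can_write and quota_ok THEN can_publish]; r10 [IF elevated and can_delete THEN break_glass]; r11 [IF owner and can_invite THEN can_read]. Adds restricted_mode, can_publish, break_glass, can_read.
Round 2: r4 [IF restricted_mode and elevated THEN admin_console]; r7 [IF break_glass THEN sso_linked]; r8 [IF can_publish and quota_ok THEN role_viewer]; r13 [IF can_read and device_trusted THEN token_valid]. Adds admin_console, sso_linked, role_viewer, token_valid.
Round 3: r3 [IF token_valid and can_read THEN cond_3]; r12 [IF admin_console and sso_linked THEN audit_required]. Adds cond_3, audit_required.
Round 4: r5 [IF audit_required and token_valid THEN export_allowed]. Adds export_allowed.
Round 5: r9 [IF export_allowed and session_fresh THEN member_of_group]. Adds member_of_group.
Round 6: r14 [IF member_of_group and role_viewer THEN mfa_enrolled]. Adds mfa_enrolled.
Closure: {admin_console, audit_required, break_glass, can_delete, can_invite, can_publish, can_read, can_write, cond_1, cond_3, device_trusted, elevated, export_allowed, ip_allowlisted, member_of_group, mfa_enrolled, owner, quota_ok, restricted_mode, role_admin, role_editor, role_viewer, session_fresh, sso_linked, token_valid} — 25 facts.

25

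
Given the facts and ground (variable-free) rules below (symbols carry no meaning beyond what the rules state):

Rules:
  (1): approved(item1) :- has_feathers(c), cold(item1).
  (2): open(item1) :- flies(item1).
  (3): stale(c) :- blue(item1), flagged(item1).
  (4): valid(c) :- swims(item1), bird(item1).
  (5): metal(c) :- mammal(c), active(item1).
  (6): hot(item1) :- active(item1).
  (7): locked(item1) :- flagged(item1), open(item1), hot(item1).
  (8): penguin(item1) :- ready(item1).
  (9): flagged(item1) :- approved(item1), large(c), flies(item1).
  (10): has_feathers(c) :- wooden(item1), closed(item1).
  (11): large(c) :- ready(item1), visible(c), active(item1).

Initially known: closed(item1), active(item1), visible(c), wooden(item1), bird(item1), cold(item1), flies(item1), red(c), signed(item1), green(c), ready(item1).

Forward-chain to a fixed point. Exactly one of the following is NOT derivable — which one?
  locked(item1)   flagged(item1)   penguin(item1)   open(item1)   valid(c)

Round 1 — (2), (6), (8), (10), (11), derive open(item1), hot(item1), penguin(item1), has_feathers(c), large(c).
Round 2 — (1), derive approved(item1).
Round 3 — (9), derive flagged(item1).
Round 4 — (7), derive locked(item1).
Derived: flagged(item1) (round 3), locked(item1) (round 4), penguin(item1) (round 1), open(item1) (round 1). valid(c) never appears in any round.

valid(c)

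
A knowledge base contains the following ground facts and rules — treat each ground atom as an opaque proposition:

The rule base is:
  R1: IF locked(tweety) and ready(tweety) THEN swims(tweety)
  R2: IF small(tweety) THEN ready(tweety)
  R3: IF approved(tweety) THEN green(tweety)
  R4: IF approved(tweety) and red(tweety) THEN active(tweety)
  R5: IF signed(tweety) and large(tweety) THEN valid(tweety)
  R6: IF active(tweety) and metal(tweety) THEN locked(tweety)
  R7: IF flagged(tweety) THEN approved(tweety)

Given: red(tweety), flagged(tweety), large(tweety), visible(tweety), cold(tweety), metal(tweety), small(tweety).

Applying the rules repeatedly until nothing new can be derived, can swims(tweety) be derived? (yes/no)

Round 1: R2 [IF small(tweety) THEN ready(tweety)]; R7 [IF flagged(tweety) THEN approved(tweety)]. Adds ready(tweety), approved(tweety).
Round 2: R3 [IF approved(tweety) THEN green(tweety)]; R4 [IF approved(tweety) and red(tweety) THEN active(tweety)]. Adds green(tweety), active(tweety).
Round 3: R6 [IF active(tweety) and metal(tweety) THEN locked(tweety)]. Adds locked(tweety).
Round 4: R1 [IF locked(tweety) and ready(tweety) THEN swims(tweety)]. Adds swims(tweety).
swims(tweety) appears in round 4, so it is derivable.

yes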